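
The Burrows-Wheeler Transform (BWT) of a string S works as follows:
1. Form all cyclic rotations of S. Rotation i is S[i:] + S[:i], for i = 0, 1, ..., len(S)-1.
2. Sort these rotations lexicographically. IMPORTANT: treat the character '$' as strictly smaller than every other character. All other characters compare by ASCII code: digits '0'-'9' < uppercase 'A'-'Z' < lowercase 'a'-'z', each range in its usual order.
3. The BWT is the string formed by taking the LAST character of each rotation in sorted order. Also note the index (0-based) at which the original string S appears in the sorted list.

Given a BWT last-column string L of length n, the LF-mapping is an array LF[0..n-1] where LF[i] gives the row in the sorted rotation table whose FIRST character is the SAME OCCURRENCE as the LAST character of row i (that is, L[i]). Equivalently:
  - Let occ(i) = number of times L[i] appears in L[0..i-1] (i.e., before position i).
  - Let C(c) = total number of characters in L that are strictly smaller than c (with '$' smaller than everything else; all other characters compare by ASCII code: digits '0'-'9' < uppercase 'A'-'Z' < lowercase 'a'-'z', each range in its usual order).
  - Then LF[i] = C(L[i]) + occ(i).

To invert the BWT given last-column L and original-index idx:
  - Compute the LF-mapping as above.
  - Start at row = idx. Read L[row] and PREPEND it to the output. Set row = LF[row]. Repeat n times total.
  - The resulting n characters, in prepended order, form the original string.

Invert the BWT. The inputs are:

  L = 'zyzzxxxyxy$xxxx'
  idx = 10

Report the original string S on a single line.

Answer: yxzxxyyxxxzxxz$

Derivation:
LF mapping: 12 9 13 14 1 2 3 10 4 11 0 5 6 7 8
Walk LF starting at row 10, prepending L[row]:
  step 1: row=10, L[10]='$', prepend. Next row=LF[10]=0
  step 2: row=0, L[0]='z', prepend. Next row=LF[0]=12
  step 3: row=12, L[12]='x', prepend. Next row=LF[12]=6
  step 4: row=6, L[6]='x', prepend. Next row=LF[6]=3
  step 5: row=3, L[3]='z', prepend. Next row=LF[3]=14
  step 6: row=14, L[14]='x', prepend. Next row=LF[14]=8
  step 7: row=8, L[8]='x', prepend. Next row=LF[8]=4
  step 8: row=4, L[4]='x', prepend. Next row=LF[4]=1
  step 9: row=1, L[1]='y', prepend. Next row=LF[1]=9
  step 10: row=9, L[9]='y', prepend. Next row=LF[9]=11
  step 11: row=11, L[11]='x', prepend. Next row=LF[11]=5
  step 12: row=5, L[5]='x', prepend. Next row=LF[5]=2
  step 13: row=2, L[2]='z', prepend. Next row=LF[2]=13
  step 14: row=13, L[13]='x', prepend. Next row=LF[13]=7
  step 15: row=7, L[7]='y', prepend. Next row=LF[7]=10
Reversed output: yxzxxyyxxxzxxz$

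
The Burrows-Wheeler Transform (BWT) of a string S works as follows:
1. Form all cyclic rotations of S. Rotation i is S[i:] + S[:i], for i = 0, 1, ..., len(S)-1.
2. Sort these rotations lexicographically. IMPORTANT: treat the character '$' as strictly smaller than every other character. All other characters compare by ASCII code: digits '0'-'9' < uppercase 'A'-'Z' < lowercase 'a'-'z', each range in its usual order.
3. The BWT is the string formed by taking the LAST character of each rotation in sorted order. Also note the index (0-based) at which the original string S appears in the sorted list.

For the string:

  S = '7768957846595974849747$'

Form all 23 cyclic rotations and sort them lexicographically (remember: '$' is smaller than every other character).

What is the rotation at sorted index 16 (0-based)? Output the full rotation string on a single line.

Answer: 846595974849747$7768957

Derivation:
All 23 rotations (rotation i = S[i:]+S[:i]):
  rot[0] = 7768957846595974849747$
  rot[1] = 768957846595974849747$7
  rot[2] = 68957846595974849747$77
  rot[3] = 8957846595974849747$776
  rot[4] = 957846595974849747$7768
  rot[5] = 57846595974849747$77689
  rot[6] = 7846595974849747$776895
  rot[7] = 846595974849747$7768957
  rot[8] = 46595974849747$77689578
  rot[9] = 6595974849747$776895784
  rot[10] = 595974849747$7768957846
  rot[11] = 95974849747$77689578465
  rot[12] = 5974849747$776895784659
  rot[13] = 974849747$7768957846595
  rot[14] = 74849747$77689578465959
  rot[15] = 4849747$776895784659597
  rot[16] = 849747$7768957846595974
  rot[17] = 49747$77689578465959748
  rot[18] = 9747$776895784659597484
  rot[19] = 747$7768957846595974849
  rot[20] = 47$77689578465959748497
  rot[21] = 7$776895784659597484974
  rot[22] = $7768957846595974849747
Sorted (with $ < everything):
  sorted[0] = $7768957846595974849747
  sorted[1] = 46595974849747$77689578
  sorted[2] = 47$77689578465959748497
  sorted[3] = 4849747$776895784659597
  sorted[4] = 49747$77689578465959748
  sorted[5] = 57846595974849747$77689
  sorted[6] = 595974849747$7768957846
  sorted[7] = 5974849747$776895784659
  sorted[8] = 6595974849747$776895784
  sorted[9] = 68957846595974849747$77
  sorted[10] = 7$776895784659597484974
  sorted[11] = 747$7768957846595974849
  sorted[12] = 74849747$77689578465959
  sorted[13] = 768957846595974849747$7
  sorted[14] = 7768957846595974849747$
  sorted[15] = 7846595974849747$776895
  sorted[16] = 846595974849747$7768957
  sorted[17] = 849747$7768957846595974
  sorted[18] = 8957846595974849747$776
  sorted[19] = 957846595974849747$7768
  sorted[20] = 95974849747$77689578465
  sorted[21] = 9747$776895784659597484
  sorted[22] = 974849747$7768957846595
sorted[16] = 846595974849747$7768957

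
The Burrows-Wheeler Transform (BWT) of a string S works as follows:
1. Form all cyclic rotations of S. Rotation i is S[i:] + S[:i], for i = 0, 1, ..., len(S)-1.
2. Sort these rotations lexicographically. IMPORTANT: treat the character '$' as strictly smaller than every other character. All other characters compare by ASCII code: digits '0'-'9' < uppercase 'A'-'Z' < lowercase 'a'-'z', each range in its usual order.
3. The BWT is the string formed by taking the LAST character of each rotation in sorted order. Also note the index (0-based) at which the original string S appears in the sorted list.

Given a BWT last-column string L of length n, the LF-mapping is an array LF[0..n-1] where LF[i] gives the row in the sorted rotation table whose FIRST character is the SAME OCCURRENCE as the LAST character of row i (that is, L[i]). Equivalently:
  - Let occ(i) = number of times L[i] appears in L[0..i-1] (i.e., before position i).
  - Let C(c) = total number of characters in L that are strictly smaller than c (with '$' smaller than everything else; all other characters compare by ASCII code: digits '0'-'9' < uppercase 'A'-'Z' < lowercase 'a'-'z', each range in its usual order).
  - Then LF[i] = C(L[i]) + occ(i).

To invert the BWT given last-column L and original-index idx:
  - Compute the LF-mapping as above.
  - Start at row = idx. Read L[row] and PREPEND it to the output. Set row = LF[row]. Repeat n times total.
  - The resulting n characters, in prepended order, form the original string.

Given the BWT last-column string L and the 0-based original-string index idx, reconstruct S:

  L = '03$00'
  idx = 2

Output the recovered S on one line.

Answer: 0030$

Derivation:
LF mapping: 1 4 0 2 3
Walk LF starting at row 2, prepending L[row]:
  step 1: row=2, L[2]='$', prepend. Next row=LF[2]=0
  step 2: row=0, L[0]='0', prepend. Next row=LF[0]=1
  step 3: row=1, L[1]='3', prepend. Next row=LF[1]=4
  step 4: row=4, L[4]='0', prepend. Next row=LF[4]=3
  step 5: row=3, L[3]='0', prepend. Next row=LF[3]=2
Reversed output: 0030$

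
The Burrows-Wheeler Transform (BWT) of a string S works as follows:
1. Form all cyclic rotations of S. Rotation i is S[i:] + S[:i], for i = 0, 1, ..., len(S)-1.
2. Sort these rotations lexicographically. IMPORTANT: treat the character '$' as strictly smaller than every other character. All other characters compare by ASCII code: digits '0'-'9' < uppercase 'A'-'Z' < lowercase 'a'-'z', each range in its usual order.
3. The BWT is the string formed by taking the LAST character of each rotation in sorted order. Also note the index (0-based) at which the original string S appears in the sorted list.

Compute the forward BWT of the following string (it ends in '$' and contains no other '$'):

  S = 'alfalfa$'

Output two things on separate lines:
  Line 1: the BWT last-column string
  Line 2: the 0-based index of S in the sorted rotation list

Answer: aff$llaa
3

Derivation:
All 8 rotations (rotation i = S[i:]+S[:i]):
  rot[0] = alfalfa$
  rot[1] = lfalfa$a
  rot[2] = falfa$al
  rot[3] = alfa$alf
  rot[4] = lfa$alfa
  rot[5] = fa$alfal
  rot[6] = a$alfalf
  rot[7] = $alfalfa
Sorted (with $ < everything):
  sorted[0] = $alfalfa  (last char: 'a')
  sorted[1] = a$alfalf  (last char: 'f')
  sorted[2] = alfa$alf  (last char: 'f')
  sorted[3] = alfalfa$  (last char: '$')
  sorted[4] = fa$alfal  (last char: 'l')
  sorted[5] = falfa$al  (last char: 'l')
  sorted[6] = lfa$alfa  (last char: 'a')
  sorted[7] = lfalfa$a  (last char: 'a')
Last column: aff$llaa
Original string S is at sorted index 3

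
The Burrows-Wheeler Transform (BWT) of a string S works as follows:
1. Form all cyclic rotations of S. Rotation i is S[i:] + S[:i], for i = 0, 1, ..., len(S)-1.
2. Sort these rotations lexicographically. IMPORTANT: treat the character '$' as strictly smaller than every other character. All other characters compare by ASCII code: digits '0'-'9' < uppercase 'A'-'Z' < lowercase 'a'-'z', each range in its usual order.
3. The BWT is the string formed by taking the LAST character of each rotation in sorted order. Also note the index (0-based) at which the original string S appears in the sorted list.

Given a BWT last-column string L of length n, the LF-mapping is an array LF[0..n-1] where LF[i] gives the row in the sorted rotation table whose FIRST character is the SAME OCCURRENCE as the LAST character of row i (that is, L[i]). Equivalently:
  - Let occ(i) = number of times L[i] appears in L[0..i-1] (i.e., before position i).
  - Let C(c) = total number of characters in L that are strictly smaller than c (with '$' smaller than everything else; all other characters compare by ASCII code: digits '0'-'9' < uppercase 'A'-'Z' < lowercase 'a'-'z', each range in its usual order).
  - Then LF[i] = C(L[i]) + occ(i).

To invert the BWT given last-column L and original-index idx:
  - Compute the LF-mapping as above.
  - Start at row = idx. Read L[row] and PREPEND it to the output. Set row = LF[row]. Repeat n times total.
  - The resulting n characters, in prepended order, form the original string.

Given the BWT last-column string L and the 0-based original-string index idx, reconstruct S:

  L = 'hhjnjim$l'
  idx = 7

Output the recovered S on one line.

LF mapping: 1 2 4 8 5 3 7 0 6
Walk LF starting at row 7, prepending L[row]:
  step 1: row=7, L[7]='$', prepend. Next row=LF[7]=0
  step 2: row=0, L[0]='h', prepend. Next row=LF[0]=1
  step 3: row=1, L[1]='h', prepend. Next row=LF[1]=2
  step 4: row=2, L[2]='j', prepend. Next row=LF[2]=4
  step 5: row=4, L[4]='j', prepend. Next row=LF[4]=5
  step 6: row=5, L[5]='i', prepend. Next row=LF[5]=3
  step 7: row=3, L[3]='n', prepend. Next row=LF[3]=8
  step 8: row=8, L[8]='l', prepend. Next row=LF[8]=6
  step 9: row=6, L[6]='m', prepend. Next row=LF[6]=7
Reversed output: mlnijjhh$

Answer: mlnijjhh$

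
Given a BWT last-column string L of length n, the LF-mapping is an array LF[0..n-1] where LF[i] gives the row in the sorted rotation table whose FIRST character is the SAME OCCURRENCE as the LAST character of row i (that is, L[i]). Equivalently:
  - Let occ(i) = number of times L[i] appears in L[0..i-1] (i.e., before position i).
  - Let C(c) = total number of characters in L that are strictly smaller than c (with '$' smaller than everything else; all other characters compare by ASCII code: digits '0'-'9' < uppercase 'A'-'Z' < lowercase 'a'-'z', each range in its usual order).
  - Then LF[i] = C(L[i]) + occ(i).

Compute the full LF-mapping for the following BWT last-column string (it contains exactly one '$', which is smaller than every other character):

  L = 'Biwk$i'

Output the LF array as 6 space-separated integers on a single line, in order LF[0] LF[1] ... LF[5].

Answer: 1 2 5 4 0 3

Derivation:
Char counts: '$':1, 'B':1, 'i':2, 'k':1, 'w':1
C (first-col start): C('$')=0, C('B')=1, C('i')=2, C('k')=4, C('w')=5
L[0]='B': occ=0, LF[0]=C('B')+0=1+0=1
L[1]='i': occ=0, LF[1]=C('i')+0=2+0=2
L[2]='w': occ=0, LF[2]=C('w')+0=5+0=5
L[3]='k': occ=0, LF[3]=C('k')+0=4+0=4
L[4]='$': occ=0, LF[4]=C('$')+0=0+0=0
L[5]='i': occ=1, LF[5]=C('i')+1=2+1=3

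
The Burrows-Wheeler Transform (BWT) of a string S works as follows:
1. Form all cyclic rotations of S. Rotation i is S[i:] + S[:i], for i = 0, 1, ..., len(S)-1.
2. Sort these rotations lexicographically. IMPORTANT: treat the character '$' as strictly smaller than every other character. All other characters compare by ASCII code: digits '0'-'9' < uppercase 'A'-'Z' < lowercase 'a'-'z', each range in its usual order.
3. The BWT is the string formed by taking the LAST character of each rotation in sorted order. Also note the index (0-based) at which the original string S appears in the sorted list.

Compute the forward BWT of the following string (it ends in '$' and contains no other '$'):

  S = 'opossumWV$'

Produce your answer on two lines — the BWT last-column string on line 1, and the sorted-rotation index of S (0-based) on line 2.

Answer: VWmu$pooss
4

Derivation:
All 10 rotations (rotation i = S[i:]+S[:i]):
  rot[0] = opossumWV$
  rot[1] = possumWV$o
  rot[2] = ossumWV$op
  rot[3] = ssumWV$opo
  rot[4] = sumWV$opos
  rot[5] = umWV$oposs
  rot[6] = mWV$opossu
  rot[7] = WV$opossum
  rot[8] = V$opossumW
  rot[9] = $opossumWV
Sorted (with $ < everything):
  sorted[0] = $opossumWV  (last char: 'V')
  sorted[1] = V$opossumW  (last char: 'W')
  sorted[2] = WV$opossum  (last char: 'm')
  sorted[3] = mWV$opossu  (last char: 'u')
  sorted[4] = opossumWV$  (last char: '$')
  sorted[5] = ossumWV$op  (last char: 'p')
  sorted[6] = possumWV$o  (last char: 'o')
  sorted[7] = ssumWV$opo  (last char: 'o')
  sorted[8] = sumWV$opos  (last char: 's')
  sorted[9] = umWV$oposs  (last char: 's')
Last column: VWmu$pooss
Original string S is at sorted index 4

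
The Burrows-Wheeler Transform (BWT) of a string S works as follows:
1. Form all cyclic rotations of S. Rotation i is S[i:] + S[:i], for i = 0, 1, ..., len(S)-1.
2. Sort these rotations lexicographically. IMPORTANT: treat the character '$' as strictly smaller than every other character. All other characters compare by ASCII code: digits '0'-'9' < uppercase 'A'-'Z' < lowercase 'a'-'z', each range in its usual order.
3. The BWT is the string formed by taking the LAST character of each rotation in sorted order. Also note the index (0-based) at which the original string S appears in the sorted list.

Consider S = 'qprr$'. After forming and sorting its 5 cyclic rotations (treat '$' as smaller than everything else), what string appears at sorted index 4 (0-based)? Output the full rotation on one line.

Answer: rr$qp

Derivation:
All 5 rotations (rotation i = S[i:]+S[:i]):
  rot[0] = qprr$
  rot[1] = prr$q
  rot[2] = rr$qp
  rot[3] = r$qpr
  rot[4] = $qprr
Sorted (with $ < everything):
  sorted[0] = $qprr
  sorted[1] = prr$q
  sorted[2] = qprr$
  sorted[3] = r$qpr
  sorted[4] = rr$qp
sorted[4] = rr$qp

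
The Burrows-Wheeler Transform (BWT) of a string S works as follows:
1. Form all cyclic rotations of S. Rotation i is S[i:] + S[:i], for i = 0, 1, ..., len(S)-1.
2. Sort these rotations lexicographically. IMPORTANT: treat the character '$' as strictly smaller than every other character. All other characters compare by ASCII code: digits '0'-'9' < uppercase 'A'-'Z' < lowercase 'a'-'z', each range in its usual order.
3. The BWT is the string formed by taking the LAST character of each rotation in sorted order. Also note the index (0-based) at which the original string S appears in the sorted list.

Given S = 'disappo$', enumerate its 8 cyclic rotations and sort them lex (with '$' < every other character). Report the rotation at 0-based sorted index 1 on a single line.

Answer: appo$dis

Derivation:
All 8 rotations (rotation i = S[i:]+S[:i]):
  rot[0] = disappo$
  rot[1] = isappo$d
  rot[2] = sappo$di
  rot[3] = appo$dis
  rot[4] = ppo$disa
  rot[5] = po$disap
  rot[6] = o$disapp
  rot[7] = $disappo
Sorted (with $ < everything):
  sorted[0] = $disappo
  sorted[1] = appo$dis
  sorted[2] = disappo$
  sorted[3] = isappo$d
  sorted[4] = o$disapp
  sorted[5] = po$disap
  sorted[6] = ppo$disa
  sorted[7] = sappo$di
sorted[1] = appo$dis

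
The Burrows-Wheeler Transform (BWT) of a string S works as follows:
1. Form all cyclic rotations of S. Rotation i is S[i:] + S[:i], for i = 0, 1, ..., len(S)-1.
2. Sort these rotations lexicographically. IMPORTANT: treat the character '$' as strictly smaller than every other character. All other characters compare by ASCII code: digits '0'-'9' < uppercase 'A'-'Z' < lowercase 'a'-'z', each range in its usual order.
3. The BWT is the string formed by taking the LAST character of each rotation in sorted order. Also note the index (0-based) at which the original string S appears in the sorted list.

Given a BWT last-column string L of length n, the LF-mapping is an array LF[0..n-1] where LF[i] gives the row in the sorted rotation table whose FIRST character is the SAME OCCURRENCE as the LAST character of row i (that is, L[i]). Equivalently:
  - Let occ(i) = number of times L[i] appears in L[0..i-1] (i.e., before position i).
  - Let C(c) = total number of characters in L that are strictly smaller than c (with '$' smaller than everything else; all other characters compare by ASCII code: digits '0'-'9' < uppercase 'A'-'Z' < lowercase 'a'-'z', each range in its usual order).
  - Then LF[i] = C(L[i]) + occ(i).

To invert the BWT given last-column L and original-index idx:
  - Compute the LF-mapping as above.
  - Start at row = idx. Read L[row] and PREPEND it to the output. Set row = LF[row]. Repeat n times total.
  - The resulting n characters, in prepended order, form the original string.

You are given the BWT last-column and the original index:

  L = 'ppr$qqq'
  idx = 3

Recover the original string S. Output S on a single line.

Answer: qqqrpp$

Derivation:
LF mapping: 1 2 6 0 3 4 5
Walk LF starting at row 3, prepending L[row]:
  step 1: row=3, L[3]='$', prepend. Next row=LF[3]=0
  step 2: row=0, L[0]='p', prepend. Next row=LF[0]=1
  step 3: row=1, L[1]='p', prepend. Next row=LF[1]=2
  step 4: row=2, L[2]='r', prepend. Next row=LF[2]=6
  step 5: row=6, L[6]='q', prepend. Next row=LF[6]=5
  step 6: row=5, L[5]='q', prepend. Next row=LF[5]=4
  step 7: row=4, L[4]='q', prepend. Next row=LF[4]=3
Reversed output: qqqrpp$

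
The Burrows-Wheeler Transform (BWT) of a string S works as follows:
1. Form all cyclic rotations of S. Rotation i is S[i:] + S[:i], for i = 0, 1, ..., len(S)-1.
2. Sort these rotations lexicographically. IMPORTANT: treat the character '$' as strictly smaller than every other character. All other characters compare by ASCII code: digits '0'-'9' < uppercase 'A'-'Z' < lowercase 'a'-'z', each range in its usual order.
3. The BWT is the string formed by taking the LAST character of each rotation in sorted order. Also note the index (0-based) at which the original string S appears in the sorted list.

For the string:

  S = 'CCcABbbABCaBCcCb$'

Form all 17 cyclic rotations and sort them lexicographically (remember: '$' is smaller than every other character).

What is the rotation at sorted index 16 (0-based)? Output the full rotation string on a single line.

All 17 rotations (rotation i = S[i:]+S[:i]):
  rot[0] = CCcABbbABCaBCcCb$
  rot[1] = CcABbbABCaBCcCb$C
  rot[2] = cABbbABCaBCcCb$CC
  rot[3] = ABbbABCaBCcCb$CCc
  rot[4] = BbbABCaBCcCb$CCcA
  rot[5] = bbABCaBCcCb$CCcAB
  rot[6] = bABCaBCcCb$CCcABb
  rot[7] = ABCaBCcCb$CCcABbb
  rot[8] = BCaBCcCb$CCcABbbA
  rot[9] = CaBCcCb$CCcABbbAB
  rot[10] = aBCcCb$CCcABbbABC
  rot[11] = BCcCb$CCcABbbABCa
  rot[12] = CcCb$CCcABbbABCaB
  rot[13] = cCb$CCcABbbABCaBC
  rot[14] = Cb$CCcABbbABCaBCc
  rot[15] = b$CCcABbbABCaBCcC
  rot[16] = $CCcABbbABCaBCcCb
Sorted (with $ < everything):
  sorted[0] = $CCcABbbABCaBCcCb
  sorted[1] = ABCaBCcCb$CCcABbb
  sorted[2] = ABbbABCaBCcCb$CCc
  sorted[3] = BCaBCcCb$CCcABbbA
  sorted[4] = BCcCb$CCcABbbABCa
  sorted[5] = BbbABCaBCcCb$CCcA
  sorted[6] = CCcABbbABCaBCcCb$
  sorted[7] = CaBCcCb$CCcABbbAB
  sorted[8] = Cb$CCcABbbABCaBCc
  sorted[9] = CcABbbABCaBCcCb$C
  sorted[10] = CcCb$CCcABbbABCaB
  sorted[11] = aBCcCb$CCcABbbABC
  sorted[12] = b$CCcABbbABCaBCcC
  sorted[13] = bABCaBCcCb$CCcABb
  sorted[14] = bbABCaBCcCb$CCcAB
  sorted[15] = cABbbABCaBCcCb$CC
  sorted[16] = cCb$CCcABbbABCaBC
sorted[16] = cCb$CCcABbbABCaBC

Answer: cCb$CCcABbbABCaBC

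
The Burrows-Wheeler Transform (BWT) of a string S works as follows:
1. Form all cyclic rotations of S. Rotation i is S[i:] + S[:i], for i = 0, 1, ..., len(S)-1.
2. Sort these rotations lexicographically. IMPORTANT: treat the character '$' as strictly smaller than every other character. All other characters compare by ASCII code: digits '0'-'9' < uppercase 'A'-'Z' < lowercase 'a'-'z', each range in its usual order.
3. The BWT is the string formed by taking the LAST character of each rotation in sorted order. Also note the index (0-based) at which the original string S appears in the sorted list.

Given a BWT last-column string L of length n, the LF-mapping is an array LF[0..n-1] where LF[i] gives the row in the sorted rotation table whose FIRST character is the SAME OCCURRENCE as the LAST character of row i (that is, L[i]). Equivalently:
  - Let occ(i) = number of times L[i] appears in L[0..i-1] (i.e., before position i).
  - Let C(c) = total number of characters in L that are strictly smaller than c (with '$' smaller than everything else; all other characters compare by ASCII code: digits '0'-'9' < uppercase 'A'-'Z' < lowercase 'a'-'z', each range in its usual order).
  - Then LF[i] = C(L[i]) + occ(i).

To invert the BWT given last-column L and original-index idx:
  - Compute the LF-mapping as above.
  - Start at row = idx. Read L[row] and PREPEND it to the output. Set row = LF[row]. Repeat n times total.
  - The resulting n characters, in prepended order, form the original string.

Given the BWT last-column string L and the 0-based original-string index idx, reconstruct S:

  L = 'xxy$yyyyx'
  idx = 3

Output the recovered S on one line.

LF mapping: 1 2 4 0 5 6 7 8 3
Walk LF starting at row 3, prepending L[row]:
  step 1: row=3, L[3]='$', prepend. Next row=LF[3]=0
  step 2: row=0, L[0]='x', prepend. Next row=LF[0]=1
  step 3: row=1, L[1]='x', prepend. Next row=LF[1]=2
  step 4: row=2, L[2]='y', prepend. Next row=LF[2]=4
  step 5: row=4, L[4]='y', prepend. Next row=LF[4]=5
  step 6: row=5, L[5]='y', prepend. Next row=LF[5]=6
  step 7: row=6, L[6]='y', prepend. Next row=LF[6]=7
  step 8: row=7, L[7]='y', prepend. Next row=LF[7]=8
  step 9: row=8, L[8]='x', prepend. Next row=LF[8]=3
Reversed output: xyyyyyxx$

Answer: xyyyyyxx$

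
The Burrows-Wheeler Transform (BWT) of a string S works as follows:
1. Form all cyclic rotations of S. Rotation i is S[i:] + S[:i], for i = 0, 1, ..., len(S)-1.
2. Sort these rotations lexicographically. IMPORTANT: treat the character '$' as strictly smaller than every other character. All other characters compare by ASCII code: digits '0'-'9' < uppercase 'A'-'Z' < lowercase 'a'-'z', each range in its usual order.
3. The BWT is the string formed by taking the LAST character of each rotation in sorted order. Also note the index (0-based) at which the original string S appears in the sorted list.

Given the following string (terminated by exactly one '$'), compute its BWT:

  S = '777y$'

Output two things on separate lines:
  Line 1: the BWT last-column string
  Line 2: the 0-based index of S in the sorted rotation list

All 5 rotations (rotation i = S[i:]+S[:i]):
  rot[0] = 777y$
  rot[1] = 77y$7
  rot[2] = 7y$77
  rot[3] = y$777
  rot[4] = $777y
Sorted (with $ < everything):
  sorted[0] = $777y  (last char: 'y')
  sorted[1] = 777y$  (last char: '$')
  sorted[2] = 77y$7  (last char: '7')
  sorted[3] = 7y$77  (last char: '7')
  sorted[4] = y$777  (last char: '7')
Last column: y$777
Original string S is at sorted index 1

Answer: y$777
1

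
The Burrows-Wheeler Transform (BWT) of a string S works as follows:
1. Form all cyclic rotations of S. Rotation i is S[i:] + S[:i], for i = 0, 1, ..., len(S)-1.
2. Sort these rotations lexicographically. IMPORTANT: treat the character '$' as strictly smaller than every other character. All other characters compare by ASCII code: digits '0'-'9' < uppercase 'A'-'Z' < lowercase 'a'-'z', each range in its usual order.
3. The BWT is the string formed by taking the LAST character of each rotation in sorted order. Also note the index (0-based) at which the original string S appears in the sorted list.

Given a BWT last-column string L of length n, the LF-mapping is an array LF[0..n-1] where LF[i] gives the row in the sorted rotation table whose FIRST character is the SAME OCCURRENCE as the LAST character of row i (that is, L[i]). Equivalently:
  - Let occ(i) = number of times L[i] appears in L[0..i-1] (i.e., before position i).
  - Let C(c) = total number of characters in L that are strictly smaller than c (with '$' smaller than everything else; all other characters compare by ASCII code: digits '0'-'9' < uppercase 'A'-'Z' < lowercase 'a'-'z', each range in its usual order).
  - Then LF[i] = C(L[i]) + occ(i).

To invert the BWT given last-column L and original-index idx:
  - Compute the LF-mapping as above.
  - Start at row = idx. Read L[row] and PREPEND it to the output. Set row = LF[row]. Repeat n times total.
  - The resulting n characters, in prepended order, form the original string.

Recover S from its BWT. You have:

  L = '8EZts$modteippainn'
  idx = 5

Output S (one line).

Answer: disappointmentZE8$

Derivation:
LF mapping: 1 2 3 16 15 0 9 12 5 17 6 7 13 14 4 8 10 11
Walk LF starting at row 5, prepending L[row]:
  step 1: row=5, L[5]='$', prepend. Next row=LF[5]=0
  step 2: row=0, L[0]='8', prepend. Next row=LF[0]=1
  step 3: row=1, L[1]='E', prepend. Next row=LF[1]=2
  step 4: row=2, L[2]='Z', prepend. Next row=LF[2]=3
  step 5: row=3, L[3]='t', prepend. Next row=LF[3]=16
  step 6: row=16, L[16]='n', prepend. Next row=LF[16]=10
  step 7: row=10, L[10]='e', prepend. Next row=LF[10]=6
  step 8: row=6, L[6]='m', prepend. Next row=LF[6]=9
  step 9: row=9, L[9]='t', prepend. Next row=LF[9]=17
  step 10: row=17, L[17]='n', prepend. Next row=LF[17]=11
  step 11: row=11, L[11]='i', prepend. Next row=LF[11]=7
  step 12: row=7, L[7]='o', prepend. Next row=LF[7]=12
  step 13: row=12, L[12]='p', prepend. Next row=LF[12]=13
  step 14: row=13, L[13]='p', prepend. Next row=LF[13]=14
  step 15: row=14, L[14]='a', prepend. Next row=LF[14]=4
  step 16: row=4, L[4]='s', prepend. Next row=LF[4]=15
  step 17: row=15, L[15]='i', prepend. Next row=LF[15]=8
  step 18: row=8, L[8]='d', prepend. Next row=LF[8]=5
Reversed output: disappointmentZE8$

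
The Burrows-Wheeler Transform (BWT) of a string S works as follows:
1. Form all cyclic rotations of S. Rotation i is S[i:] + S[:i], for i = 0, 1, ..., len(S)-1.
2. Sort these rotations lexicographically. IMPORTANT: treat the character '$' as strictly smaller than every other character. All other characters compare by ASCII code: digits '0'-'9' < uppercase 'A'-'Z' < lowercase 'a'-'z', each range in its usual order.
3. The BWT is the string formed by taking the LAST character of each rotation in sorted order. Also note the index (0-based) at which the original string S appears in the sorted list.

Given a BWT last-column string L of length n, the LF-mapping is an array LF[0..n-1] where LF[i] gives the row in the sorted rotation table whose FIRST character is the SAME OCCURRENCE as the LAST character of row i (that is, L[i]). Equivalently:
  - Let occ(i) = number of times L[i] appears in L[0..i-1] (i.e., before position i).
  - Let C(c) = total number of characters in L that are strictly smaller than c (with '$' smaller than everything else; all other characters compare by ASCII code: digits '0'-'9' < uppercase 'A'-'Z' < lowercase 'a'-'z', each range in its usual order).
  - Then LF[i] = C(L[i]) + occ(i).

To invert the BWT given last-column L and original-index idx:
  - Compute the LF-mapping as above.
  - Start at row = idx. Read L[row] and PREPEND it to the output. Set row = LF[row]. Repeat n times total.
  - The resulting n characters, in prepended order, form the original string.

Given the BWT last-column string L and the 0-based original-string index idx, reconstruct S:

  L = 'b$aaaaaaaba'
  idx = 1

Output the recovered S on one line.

Answer: aaaaaaaabb$

Derivation:
LF mapping: 9 0 1 2 3 4 5 6 7 10 8
Walk LF starting at row 1, prepending L[row]:
  step 1: row=1, L[1]='$', prepend. Next row=LF[1]=0
  step 2: row=0, L[0]='b', prepend. Next row=LF[0]=9
  step 3: row=9, L[9]='b', prepend. Next row=LF[9]=10
  step 4: row=10, L[10]='a', prepend. Next row=LF[10]=8
  step 5: row=8, L[8]='a', prepend. Next row=LF[8]=7
  step 6: row=7, L[7]='a', prepend. Next row=LF[7]=6
  step 7: row=6, L[6]='a', prepend. Next row=LF[6]=5
  step 8: row=5, L[5]='a', prepend. Next row=LF[5]=4
  step 9: row=4, L[4]='a', prepend. Next row=LF[4]=3
  step 10: row=3, L[3]='a', prepend. Next row=LF[3]=2
  step 11: row=2, L[2]='a', prepend. Next row=LF[2]=1
Reversed output: aaaaaaaabb$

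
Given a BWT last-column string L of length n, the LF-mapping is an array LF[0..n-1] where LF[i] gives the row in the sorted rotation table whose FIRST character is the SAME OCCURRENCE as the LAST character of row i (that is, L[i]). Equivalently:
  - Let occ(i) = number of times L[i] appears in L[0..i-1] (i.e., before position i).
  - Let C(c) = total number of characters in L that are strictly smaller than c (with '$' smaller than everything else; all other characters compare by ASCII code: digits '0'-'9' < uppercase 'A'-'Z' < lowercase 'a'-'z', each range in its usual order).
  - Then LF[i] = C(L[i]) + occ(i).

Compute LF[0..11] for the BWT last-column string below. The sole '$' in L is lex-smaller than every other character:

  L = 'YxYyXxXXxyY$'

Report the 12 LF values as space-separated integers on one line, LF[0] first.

Char counts: '$':1, 'X':3, 'Y':3, 'x':3, 'y':2
C (first-col start): C('$')=0, C('X')=1, C('Y')=4, C('x')=7, C('y')=10
L[0]='Y': occ=0, LF[0]=C('Y')+0=4+0=4
L[1]='x': occ=0, LF[1]=C('x')+0=7+0=7
L[2]='Y': occ=1, LF[2]=C('Y')+1=4+1=5
L[3]='y': occ=0, LF[3]=C('y')+0=10+0=10
L[4]='X': occ=0, LF[4]=C('X')+0=1+0=1
L[5]='x': occ=1, LF[5]=C('x')+1=7+1=8
L[6]='X': occ=1, LF[6]=C('X')+1=1+1=2
L[7]='X': occ=2, LF[7]=C('X')+2=1+2=3
L[8]='x': occ=2, LF[8]=C('x')+2=7+2=9
L[9]='y': occ=1, LF[9]=C('y')+1=10+1=11
L[10]='Y': occ=2, LF[10]=C('Y')+2=4+2=6
L[11]='$': occ=0, LF[11]=C('$')+0=0+0=0

Answer: 4 7 5 10 1 8 2 3 9 11 6 0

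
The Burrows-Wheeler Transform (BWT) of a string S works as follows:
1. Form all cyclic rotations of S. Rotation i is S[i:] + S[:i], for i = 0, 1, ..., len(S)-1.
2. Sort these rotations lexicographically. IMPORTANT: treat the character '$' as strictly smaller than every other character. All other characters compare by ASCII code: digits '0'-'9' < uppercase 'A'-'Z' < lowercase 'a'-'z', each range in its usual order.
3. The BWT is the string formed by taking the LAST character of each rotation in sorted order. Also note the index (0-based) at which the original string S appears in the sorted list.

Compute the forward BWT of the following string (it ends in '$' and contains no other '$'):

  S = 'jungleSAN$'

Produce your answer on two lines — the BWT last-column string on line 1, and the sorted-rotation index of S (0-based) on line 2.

Answer: NSAeln$guj
6

Derivation:
All 10 rotations (rotation i = S[i:]+S[:i]):
  rot[0] = jungleSAN$
  rot[1] = ungleSAN$j
  rot[2] = ngleSAN$ju
  rot[3] = gleSAN$jun
  rot[4] = leSAN$jung
  rot[5] = eSAN$jungl
  rot[6] = SAN$jungle
  rot[7] = AN$jungleS
  rot[8] = N$jungleSA
  rot[9] = $jungleSAN
Sorted (with $ < everything):
  sorted[0] = $jungleSAN  (last char: 'N')
  sorted[1] = AN$jungleS  (last char: 'S')
  sorted[2] = N$jungleSA  (last char: 'A')
  sorted[3] = SAN$jungle  (last char: 'e')
  sorted[4] = eSAN$jungl  (last char: 'l')
  sorted[5] = gleSAN$jun  (last char: 'n')
  sorted[6] = jungleSAN$  (last char: '$')
  sorted[7] = leSAN$jung  (last char: 'g')
  sorted[8] = ngleSAN$ju  (last char: 'u')
  sorted[9] = ungleSAN$j  (last char: 'j')
Last column: NSAeln$guj
Original string S is at sorted index 6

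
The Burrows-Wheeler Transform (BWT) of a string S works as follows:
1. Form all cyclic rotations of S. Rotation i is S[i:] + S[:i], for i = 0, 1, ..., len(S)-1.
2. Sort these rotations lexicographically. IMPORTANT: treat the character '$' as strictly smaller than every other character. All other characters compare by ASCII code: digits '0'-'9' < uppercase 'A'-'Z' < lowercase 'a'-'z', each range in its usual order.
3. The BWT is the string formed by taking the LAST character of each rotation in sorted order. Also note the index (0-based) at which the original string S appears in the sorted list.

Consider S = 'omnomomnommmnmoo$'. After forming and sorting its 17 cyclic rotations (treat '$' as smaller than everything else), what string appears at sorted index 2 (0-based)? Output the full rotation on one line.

Answer: mmnmoo$omnomomnom

Derivation:
All 17 rotations (rotation i = S[i:]+S[:i]):
  rot[0] = omnomomnommmnmoo$
  rot[1] = mnomomnommmnmoo$o
  rot[2] = nomomnommmnmoo$om
  rot[3] = omomnommmnmoo$omn
  rot[4] = momnommmnmoo$omno
  rot[5] = omnommmnmoo$omnom
  rot[6] = mnommmnmoo$omnomo
  rot[7] = nommmnmoo$omnomom
  rot[8] = ommmnmoo$omnomomn
  rot[9] = mmmnmoo$omnomomno
  rot[10] = mmnmoo$omnomomnom
  rot[11] = mnmoo$omnomomnomm
  rot[12] = nmoo$omnomomnommm
  rot[13] = moo$omnomomnommmn
  rot[14] = oo$omnomomnommmnm
  rot[15] = o$omnomomnommmnmo
  rot[16] = $omnomomnommmnmoo
Sorted (with $ < everything):
  sorted[0] = $omnomomnommmnmoo
  sorted[1] = mmmnmoo$omnomomno
  sorted[2] = mmnmoo$omnomomnom
  sorted[3] = mnmoo$omnomomnomm
  sorted[4] = mnommmnmoo$omnomo
  sorted[5] = mnomomnommmnmoo$o
  sorted[6] = momnommmnmoo$omno
  sorted[7] = moo$omnomomnommmn
  sorted[8] = nmoo$omnomomnommm
  sorted[9] = nommmnmoo$omnomom
  sorted[10] = nomomnommmnmoo$om
  sorted[11] = o$omnomomnommmnmo
  sorted[12] = ommmnmoo$omnomomn
  sorted[13] = omnommmnmoo$omnom
  sorted[14] = omnomomnommmnmoo$
  sorted[15] = omomnommmnmoo$omn
  sorted[16] = oo$omnomomnommmnm
sorted[2] = mmnmoo$omnomomnom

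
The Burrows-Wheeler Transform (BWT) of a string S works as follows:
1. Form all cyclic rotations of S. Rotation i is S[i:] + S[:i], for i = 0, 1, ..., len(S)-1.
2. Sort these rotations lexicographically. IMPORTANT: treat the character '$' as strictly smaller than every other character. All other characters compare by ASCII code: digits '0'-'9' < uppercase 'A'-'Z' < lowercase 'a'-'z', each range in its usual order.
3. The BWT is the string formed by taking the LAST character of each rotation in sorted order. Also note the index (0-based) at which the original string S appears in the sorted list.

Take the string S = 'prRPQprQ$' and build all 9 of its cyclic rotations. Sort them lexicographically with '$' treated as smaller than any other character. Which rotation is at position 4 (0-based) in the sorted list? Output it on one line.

All 9 rotations (rotation i = S[i:]+S[:i]):
  rot[0] = prRPQprQ$
  rot[1] = rRPQprQ$p
  rot[2] = RPQprQ$pr
  rot[3] = PQprQ$prR
  rot[4] = QprQ$prRP
  rot[5] = prQ$prRPQ
  rot[6] = rQ$prRPQp
  rot[7] = Q$prRPQpr
  rot[8] = $prRPQprQ
Sorted (with $ < everything):
  sorted[0] = $prRPQprQ
  sorted[1] = PQprQ$prR
  sorted[2] = Q$prRPQpr
  sorted[3] = QprQ$prRP
  sorted[4] = RPQprQ$pr
  sorted[5] = prQ$prRPQ
  sorted[6] = prRPQprQ$
  sorted[7] = rQ$prRPQp
  sorted[8] = rRPQprQ$p
sorted[4] = RPQprQ$pr

Answer: RPQprQ$pr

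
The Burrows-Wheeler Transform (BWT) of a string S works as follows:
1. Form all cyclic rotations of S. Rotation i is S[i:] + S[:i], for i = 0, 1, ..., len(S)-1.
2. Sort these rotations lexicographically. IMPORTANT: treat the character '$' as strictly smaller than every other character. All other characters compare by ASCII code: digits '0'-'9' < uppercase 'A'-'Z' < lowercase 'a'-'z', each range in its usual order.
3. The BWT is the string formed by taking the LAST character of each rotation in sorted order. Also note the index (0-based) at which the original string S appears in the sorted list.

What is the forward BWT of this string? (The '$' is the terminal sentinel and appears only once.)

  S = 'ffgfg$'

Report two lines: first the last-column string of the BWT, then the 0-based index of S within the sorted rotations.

All 6 rotations (rotation i = S[i:]+S[:i]):
  rot[0] = ffgfg$
  rot[1] = fgfg$f
  rot[2] = gfg$ff
  rot[3] = fg$ffg
  rot[4] = g$ffgf
  rot[5] = $ffgfg
Sorted (with $ < everything):
  sorted[0] = $ffgfg  (last char: 'g')
  sorted[1] = ffgfg$  (last char: '$')
  sorted[2] = fg$ffg  (last char: 'g')
  sorted[3] = fgfg$f  (last char: 'f')
  sorted[4] = g$ffgf  (last char: 'f')
  sorted[5] = gfg$ff  (last char: 'f')
Last column: g$gfff
Original string S is at sorted index 1

Answer: g$gfff
1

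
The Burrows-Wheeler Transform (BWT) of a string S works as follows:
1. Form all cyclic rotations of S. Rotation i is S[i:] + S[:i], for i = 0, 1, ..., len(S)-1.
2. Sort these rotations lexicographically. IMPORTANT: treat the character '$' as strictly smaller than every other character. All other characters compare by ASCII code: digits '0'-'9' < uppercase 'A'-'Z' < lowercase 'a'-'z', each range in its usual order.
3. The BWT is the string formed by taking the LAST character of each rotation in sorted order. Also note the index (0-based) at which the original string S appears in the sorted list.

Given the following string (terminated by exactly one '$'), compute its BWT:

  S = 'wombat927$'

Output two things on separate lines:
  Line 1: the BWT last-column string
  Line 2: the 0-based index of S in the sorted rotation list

All 10 rotations (rotation i = S[i:]+S[:i]):
  rot[0] = wombat927$
  rot[1] = ombat927$w
  rot[2] = mbat927$wo
  rot[3] = bat927$wom
  rot[4] = at927$womb
  rot[5] = t927$womba
  rot[6] = 927$wombat
  rot[7] = 27$wombat9
  rot[8] = 7$wombat92
  rot[9] = $wombat927
Sorted (with $ < everything):
  sorted[0] = $wombat927  (last char: '7')
  sorted[1] = 27$wombat9  (last char: '9')
  sorted[2] = 7$wombat92  (last char: '2')
  sorted[3] = 927$wombat  (last char: 't')
  sorted[4] = at927$womb  (last char: 'b')
  sorted[5] = bat927$wom  (last char: 'm')
  sorted[6] = mbat927$wo  (last char: 'o')
  sorted[7] = ombat927$w  (last char: 'w')
  sorted[8] = t927$womba  (last char: 'a')
  sorted[9] = wombat927$  (last char: '$')
Last column: 792tbmowa$
Original string S is at sorted index 9

Answer: 792tbmowa$
9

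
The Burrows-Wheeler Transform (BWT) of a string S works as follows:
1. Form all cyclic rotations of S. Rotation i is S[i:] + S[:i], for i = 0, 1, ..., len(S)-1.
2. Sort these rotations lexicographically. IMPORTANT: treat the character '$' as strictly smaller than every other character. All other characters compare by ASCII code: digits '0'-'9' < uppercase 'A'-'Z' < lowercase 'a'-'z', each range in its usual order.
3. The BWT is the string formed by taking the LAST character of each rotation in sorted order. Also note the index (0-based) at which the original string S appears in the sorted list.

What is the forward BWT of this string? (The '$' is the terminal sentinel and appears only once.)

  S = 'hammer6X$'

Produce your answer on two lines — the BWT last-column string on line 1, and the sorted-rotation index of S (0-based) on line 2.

All 9 rotations (rotation i = S[i:]+S[:i]):
  rot[0] = hammer6X$
  rot[1] = ammer6X$h
  rot[2] = mmer6X$ha
  rot[3] = mer6X$ham
  rot[4] = er6X$hamm
  rot[5] = r6X$hamme
  rot[6] = 6X$hammer
  rot[7] = X$hammer6
  rot[8] = $hammer6X
Sorted (with $ < everything):
  sorted[0] = $hammer6X  (last char: 'X')
  sorted[1] = 6X$hammer  (last char: 'r')
  sorted[2] = X$hammer6  (last char: '6')
  sorted[3] = ammer6X$h  (last char: 'h')
  sorted[4] = er6X$hamm  (last char: 'm')
  sorted[5] = hammer6X$  (last char: '$')
  sorted[6] = mer6X$ham  (last char: 'm')
  sorted[7] = mmer6X$ha  (last char: 'a')
  sorted[8] = r6X$hamme  (last char: 'e')
Last column: Xr6hm$mae
Original string S is at sorted index 5

Answer: Xr6hm$mae
5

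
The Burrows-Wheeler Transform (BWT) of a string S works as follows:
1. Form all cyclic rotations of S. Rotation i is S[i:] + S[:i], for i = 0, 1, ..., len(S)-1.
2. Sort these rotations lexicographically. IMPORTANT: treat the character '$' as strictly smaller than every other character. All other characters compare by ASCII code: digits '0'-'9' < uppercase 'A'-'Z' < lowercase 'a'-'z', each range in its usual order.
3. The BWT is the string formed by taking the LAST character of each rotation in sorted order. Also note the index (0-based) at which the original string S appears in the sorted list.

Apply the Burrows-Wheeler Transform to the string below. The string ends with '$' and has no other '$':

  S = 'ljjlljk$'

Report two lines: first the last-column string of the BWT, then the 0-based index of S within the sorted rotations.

Answer: klljj$lj
5

Derivation:
All 8 rotations (rotation i = S[i:]+S[:i]):
  rot[0] = ljjlljk$
  rot[1] = jjlljk$l
  rot[2] = jlljk$lj
  rot[3] = lljk$ljj
  rot[4] = ljk$ljjl
  rot[5] = jk$ljjll
  rot[6] = k$ljjllj
  rot[7] = $ljjlljk
Sorted (with $ < everything):
  sorted[0] = $ljjlljk  (last char: 'k')
  sorted[1] = jjlljk$l  (last char: 'l')
  sorted[2] = jk$ljjll  (last char: 'l')
  sorted[3] = jlljk$lj  (last char: 'j')
  sorted[4] = k$ljjllj  (last char: 'j')
  sorted[5] = ljjlljk$  (last char: '$')
  sorted[6] = ljk$ljjl  (last char: 'l')
  sorted[7] = lljk$ljj  (last char: 'j')
Last column: klljj$lj
Original string S is at sorted index 5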